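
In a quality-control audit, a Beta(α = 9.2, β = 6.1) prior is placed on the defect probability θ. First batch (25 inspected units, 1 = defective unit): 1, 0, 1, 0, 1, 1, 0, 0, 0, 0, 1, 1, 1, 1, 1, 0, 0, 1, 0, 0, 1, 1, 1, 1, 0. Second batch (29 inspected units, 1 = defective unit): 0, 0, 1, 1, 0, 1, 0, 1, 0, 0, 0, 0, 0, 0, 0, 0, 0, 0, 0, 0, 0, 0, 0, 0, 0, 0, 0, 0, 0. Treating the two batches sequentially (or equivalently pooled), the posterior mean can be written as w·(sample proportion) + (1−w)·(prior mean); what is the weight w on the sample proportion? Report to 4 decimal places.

The Beta prior is conjugate to a Binomial/Bernoulli likelihood; the update adds successes to α and failures to β.
Total number of inspected units: n = 25 + 29 = 54.
Posterior mean = (α₀+k)/(α₀+β₀+n) = [n/(α₀+β₀+n)]·(k/n) + [(α₀+β₀)/(α₀+β₀+n)]·α₀/(α₀+β₀), so only n and the prior enter the weight.
The weight on the data is w = n/(α₀+β₀+n) = 54/(9.2+6.1+54) = 54/69.3 = 0.7792.

0.7792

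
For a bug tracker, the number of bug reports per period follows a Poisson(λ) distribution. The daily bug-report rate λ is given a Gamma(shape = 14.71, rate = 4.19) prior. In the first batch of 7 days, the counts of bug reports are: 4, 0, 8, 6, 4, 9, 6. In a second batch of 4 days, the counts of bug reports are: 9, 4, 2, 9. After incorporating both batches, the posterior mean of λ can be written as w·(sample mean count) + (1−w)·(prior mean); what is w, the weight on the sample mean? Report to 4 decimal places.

With a Gamma(shape α, rate β) prior, the Poisson likelihood is conjugate: the posterior is Gamma(α + ΣXᵢ, β + n).
Total number of days: n = 7 + 4 = 11.
Posterior mean = (α₀+S)/(β₀+n) = [n/(β₀+n)]·(S/n) + [β₀/(β₀+n)]·(α₀/β₀), so only n and β₀ enter the weight.
Weight on data w = n/(β₀+n) = 11/(4.19+11) = 11/15.19 = 0.7242.

0.7242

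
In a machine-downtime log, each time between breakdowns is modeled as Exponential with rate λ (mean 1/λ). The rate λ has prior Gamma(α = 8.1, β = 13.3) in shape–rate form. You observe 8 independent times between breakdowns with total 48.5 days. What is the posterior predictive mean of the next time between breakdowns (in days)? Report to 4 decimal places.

4.0927

With a Gamma(shape α, rate β) prior on the exponential rate λ, the posterior after n observations with total T = Σxᵢ is Gamma(α+n, β+T).
Posterior: Gamma(8.1+8, 13.3+48.5) = Gamma(16.1, 61.8).
The predictive distribution for the next observation is Lomax; its mean is β/(α−1) = 61.8/15.1 = 4.0927.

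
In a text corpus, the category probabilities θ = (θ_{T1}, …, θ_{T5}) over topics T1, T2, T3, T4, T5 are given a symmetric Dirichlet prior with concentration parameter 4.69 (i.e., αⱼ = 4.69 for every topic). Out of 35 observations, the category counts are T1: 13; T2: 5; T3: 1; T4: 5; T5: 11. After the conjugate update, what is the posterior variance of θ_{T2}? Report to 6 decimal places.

The Dirichlet prior is conjugate to the Multinomial likelihood: each posterior αⱼ = prior αⱼ + observed count nⱼ.
Posterior concentration: (17.69, 9.69, 5.69, 9.69, 15.69), total = 58.45.
Var[θ_j] = α_j(Σα−α_j)/((Σα)²(Σα+1)) = 9.69·48.76/(58.45²·59.45) = 0.002326.

0.002326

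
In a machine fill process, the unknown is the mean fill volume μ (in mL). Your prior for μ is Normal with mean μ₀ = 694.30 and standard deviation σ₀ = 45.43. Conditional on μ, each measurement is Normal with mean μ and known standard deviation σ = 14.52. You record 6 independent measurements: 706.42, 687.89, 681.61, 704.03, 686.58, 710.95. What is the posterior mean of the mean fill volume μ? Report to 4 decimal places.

696.2141

For Normal data with known variance σ², a Normal(μ₀, σ₀²) prior on μ is conjugate. Posterior precision = 1/σ₀² + n/σ²; posterior mean is the precision-weighted average of μ₀ and x̄.
Σxᵢ = 706.42 + 687.89 + 681.61 + 704.03 + 686.58 + 710.95 = 4177.48, so n·x̄ = 4177.48.
σ₀² = 45.43² = 2063.8849, σ² = 14.52² = 210.8304; σ² + n·σ₀² = 210.8304 + 6·2063.8849 = 12594.1398.
Posterior mean = (μ₀/σ₀² + n·x̄/σ²)/(1/σ₀² + n/σ²) = (σ²·μ₀ + σ₀²·n·x̄)/(σ² + n·σ₀²) = (210.8304·694.30 + 2063.8849·4177.48)/12594.1398 = 8768217.438772/12594.1398 = 696.2141.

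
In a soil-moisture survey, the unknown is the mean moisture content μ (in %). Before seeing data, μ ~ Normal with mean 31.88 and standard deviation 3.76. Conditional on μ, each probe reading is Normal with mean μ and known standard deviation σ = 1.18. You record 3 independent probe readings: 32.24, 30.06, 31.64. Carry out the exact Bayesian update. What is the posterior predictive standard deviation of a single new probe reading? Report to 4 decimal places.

For Normal data with known variance σ², a Normal(μ₀, σ₀²) prior on μ is conjugate. Posterior precision = 1/σ₀² + n/σ²; posterior mean is the precision-weighted average of μ₀ and x̄.
σ₀² = 3.76² = 14.1376, σ² = 1.18² = 1.3924; σ² + n·σ₀² = 1.3924 + 3·14.1376 = 43.8052.
Posterior precision = 1/σ₀² + n/σ² = 1/14.1376 + 3/1.3924 = (σ² + n·σ₀²)/(σ₀²σ²) = 43.8052/(14.1376·1.3924); posterior variance σₙ² = σ₀²σ²/(σ² + n·σ₀²) = 14.1376·1.3924/43.8052 = 0.449380.
Predictive variance for one new observation = σₙ² + σ² = 14.1376·1.3924/43.8052 + 1.3924 = σ²·(σ₀² + 43.8052)/43.8052 = 1.3924·57.9428/43.8052 = 1.841780; SD = √(1.3924·57.9428/43.8052) = 1.3571.

1.3571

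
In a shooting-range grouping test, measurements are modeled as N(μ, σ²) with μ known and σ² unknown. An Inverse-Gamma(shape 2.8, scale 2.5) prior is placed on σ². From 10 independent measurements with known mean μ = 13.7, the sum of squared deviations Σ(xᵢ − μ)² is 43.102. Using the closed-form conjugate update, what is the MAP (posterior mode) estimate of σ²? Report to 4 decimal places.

2.7331

With known mean μ and an Inverse-Gamma(α, β) prior on σ², the Normal likelihood is conjugate: posterior is Inv-Gamma(α + n/2, β + Σ(xᵢ−μ)²/2).
Posterior: Inv-Gamma(2.8 + 10/2, 2.5 + 43.102/2) = Inv-Gamma(7.80, 24.0510).
Mode = β/(α+1) = 24.0510/8.80 = 2.7331.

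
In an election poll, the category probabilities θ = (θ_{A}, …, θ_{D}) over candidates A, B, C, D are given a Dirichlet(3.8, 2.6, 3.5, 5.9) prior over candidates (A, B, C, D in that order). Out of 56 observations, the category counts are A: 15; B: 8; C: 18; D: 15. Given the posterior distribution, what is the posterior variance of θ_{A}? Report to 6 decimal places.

0.002655

The Dirichlet prior is conjugate to the Multinomial likelihood: each posterior αⱼ = prior αⱼ + observed count nⱼ.
Posterior concentration: (18.8, 10.6, 21.5, 20.9), total = 71.8.
Var[θ_j] = α_j(Σα−α_j)/((Σα)²(Σα+1)) = 18.8·53.0/(71.8²·72.8) = 0.002655.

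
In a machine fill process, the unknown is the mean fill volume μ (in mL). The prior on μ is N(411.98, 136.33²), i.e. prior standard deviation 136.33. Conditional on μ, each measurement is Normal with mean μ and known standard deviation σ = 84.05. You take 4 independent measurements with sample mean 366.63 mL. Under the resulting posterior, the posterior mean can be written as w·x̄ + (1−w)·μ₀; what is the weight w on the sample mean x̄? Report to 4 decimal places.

0.9132

For Normal data with known variance σ², a Normal(μ₀, σ₀²) prior on μ is conjugate. Posterior precision = 1/σ₀² + n/σ²; posterior mean is the precision-weighted average of μ₀ and x̄.
σ₀² = 136.33² = 18585.8689, σ² = 84.05² = 7064.4025. Prior precision 1/σ₀² = 1/18585.8689; data precision n/σ² = 4/7064.4025.
w = (n/σ²)/(1/σ₀² + n/σ²) = n·σ₀²/(σ² + n·σ₀²) = 4·18585.8689/(7064.4025 + 4·18585.8689) = 74343.4756/81407.8781 = 0.9132.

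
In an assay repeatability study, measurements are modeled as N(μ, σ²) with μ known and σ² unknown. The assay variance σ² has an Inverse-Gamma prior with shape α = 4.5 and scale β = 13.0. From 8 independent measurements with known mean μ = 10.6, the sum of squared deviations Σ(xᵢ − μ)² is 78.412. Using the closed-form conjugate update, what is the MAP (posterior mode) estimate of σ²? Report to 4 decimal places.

With known mean μ and an Inverse-Gamma(α, β) prior on σ², the Normal likelihood is conjugate: posterior is Inv-Gamma(α + n/2, β + Σ(xᵢ−μ)²/2).
Posterior: Inv-Gamma(4.5 + 8/2, 13.0 + 78.412/2) = Inv-Gamma(8.50, 52.2060).
Mode = β/(α+1) = 52.2060/9.50 = 5.4954.

5.4954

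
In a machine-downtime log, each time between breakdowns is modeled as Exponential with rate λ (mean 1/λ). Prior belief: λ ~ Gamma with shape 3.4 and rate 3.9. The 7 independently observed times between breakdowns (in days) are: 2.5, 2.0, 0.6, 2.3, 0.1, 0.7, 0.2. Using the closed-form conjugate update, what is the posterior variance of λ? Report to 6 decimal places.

With a Gamma(shape α, rate β) prior on the exponential rate λ, the posterior after n observations with total T = Σxᵢ is Gamma(α+n, β+T).
Sum of observations T = 8.4 days; n = 7.
Posterior: Gamma(3.4+7, 3.9+8.4) = Gamma(10.4, 12.3).
Var = α/β² = 0.068742.

0.068742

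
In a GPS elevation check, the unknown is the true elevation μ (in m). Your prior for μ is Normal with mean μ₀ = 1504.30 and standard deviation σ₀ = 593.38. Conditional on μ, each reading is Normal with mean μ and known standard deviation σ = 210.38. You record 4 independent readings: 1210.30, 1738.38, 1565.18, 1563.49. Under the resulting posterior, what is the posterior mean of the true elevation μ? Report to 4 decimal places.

1518.8793

For Normal data with known variance σ², a Normal(μ₀, σ₀²) prior on μ is conjugate. Posterior precision = 1/σ₀² + n/σ²; posterior mean is the precision-weighted average of μ₀ and x̄.
Σxᵢ = 1210.30 + 1738.38 + 1565.18 + 1563.49 = 6077.35, so n·x̄ = 6077.35.
σ₀² = 593.38² = 352099.8244, σ² = 210.38² = 44259.7444; σ² + n·σ₀² = 44259.7444 + 4·352099.8244 = 1452659.042.
Posterior mean = (μ₀/σ₀² + n·x̄/σ²)/(1/σ₀² + n/σ²) = (σ²·μ₀ + σ₀²·n·x̄)/(σ² + n·σ₀²) = (44259.7444·1504.30 + 352099.8244·6077.35)/1452659.042 = 2206413801.31826/1452659.042 = 1518.8793.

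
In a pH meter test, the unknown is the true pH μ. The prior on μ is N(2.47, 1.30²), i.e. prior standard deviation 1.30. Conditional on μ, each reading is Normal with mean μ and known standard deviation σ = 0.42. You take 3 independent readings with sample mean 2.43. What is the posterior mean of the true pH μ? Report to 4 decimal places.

2.4313

For Normal data with known variance σ², a Normal(μ₀, σ₀²) prior on μ is conjugate. Posterior precision = 1/σ₀² + n/σ²; posterior mean is the precision-weighted average of μ₀ and x̄.
n·x̄ = 3·2.43 = 7.29.
σ₀² = 1.30² = 1.69, σ² = 0.42² = 0.1764; σ² + n·σ₀² = 0.1764 + 3·1.69 = 5.2464.
Posterior mean = (μ₀/σ₀² + n·x̄/σ²)/(1/σ₀² + n/σ²) = (σ²·μ₀ + σ₀²·n·x̄)/(σ² + n·σ₀²) = (0.1764·2.47 + 1.69·7.29)/5.2464 = 12.755808/5.2464 = 2.4313.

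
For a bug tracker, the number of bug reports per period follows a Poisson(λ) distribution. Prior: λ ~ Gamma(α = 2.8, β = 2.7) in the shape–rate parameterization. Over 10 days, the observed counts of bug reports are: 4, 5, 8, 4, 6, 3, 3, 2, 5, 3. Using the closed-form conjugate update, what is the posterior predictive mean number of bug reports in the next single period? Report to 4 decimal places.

3.6063

With a Gamma(shape α, rate β) prior, the Poisson likelihood is conjugate: the posterior is Gamma(α + ΣXᵢ, β + n).
Sum of counts S = 43 over n = 10 days.
Posterior: Gamma(α+S, β+n) = Gamma(2.8+43, 2.7+10) = Gamma(45.8, 12.7).
The predictive distribution for one future period is NegBinom with mean α/β = 3.6063.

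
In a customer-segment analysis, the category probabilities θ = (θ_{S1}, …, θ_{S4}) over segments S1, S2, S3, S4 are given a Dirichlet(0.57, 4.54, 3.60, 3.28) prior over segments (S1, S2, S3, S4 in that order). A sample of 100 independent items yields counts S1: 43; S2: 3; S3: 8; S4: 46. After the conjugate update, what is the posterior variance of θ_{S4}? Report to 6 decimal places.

0.002181

The Dirichlet prior is conjugate to the Multinomial likelihood: each posterior αⱼ = prior αⱼ + observed count nⱼ.
Posterior concentration: (43.57, 7.54, 11.60, 49.28), total = 111.99.
Var[θ_j] = α_j(Σα−α_j)/((Σα)²(Σα+1)) = 49.28·62.71/(111.99²·112.99) = 0.002181.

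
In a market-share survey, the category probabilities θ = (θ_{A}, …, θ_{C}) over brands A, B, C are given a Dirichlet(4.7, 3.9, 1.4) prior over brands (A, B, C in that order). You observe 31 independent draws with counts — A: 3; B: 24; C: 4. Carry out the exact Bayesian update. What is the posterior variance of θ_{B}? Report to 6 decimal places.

0.005177

The Dirichlet prior is conjugate to the Multinomial likelihood: each posterior αⱼ = prior αⱼ + observed count nⱼ.
Posterior concentration: (7.7, 27.9, 5.4), total = 41.0.
Var[θ_j] = α_j(Σα−α_j)/((Σα)²(Σα+1)) = 27.9·13.1/(41.0²·42.0) = 0.005177.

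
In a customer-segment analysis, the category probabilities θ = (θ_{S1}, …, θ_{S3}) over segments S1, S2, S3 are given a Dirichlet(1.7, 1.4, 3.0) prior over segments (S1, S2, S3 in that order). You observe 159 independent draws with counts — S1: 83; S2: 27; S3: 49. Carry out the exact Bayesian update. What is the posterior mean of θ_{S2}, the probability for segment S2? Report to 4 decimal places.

The Dirichlet prior is conjugate to the Multinomial likelihood: each posterior αⱼ = prior αⱼ + observed count nⱼ.
Posterior concentration: (84.7, 28.4, 52.0), total = 165.1.
E[θ_{S2}|data] = α_{S2}/Σα = 28.4/165.1 = 0.1720.

0.1720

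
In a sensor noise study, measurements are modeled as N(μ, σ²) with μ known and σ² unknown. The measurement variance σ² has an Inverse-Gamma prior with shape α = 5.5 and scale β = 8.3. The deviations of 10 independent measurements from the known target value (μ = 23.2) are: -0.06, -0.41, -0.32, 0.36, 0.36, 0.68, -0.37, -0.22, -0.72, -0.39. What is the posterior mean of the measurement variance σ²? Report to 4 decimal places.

0.9711

With known mean μ and an Inverse-Gamma(α, β) prior on σ², the Normal likelihood is conjugate: posterior is Inv-Gamma(α + n/2, β + Σ(xᵢ−μ)²/2).
Σ(xᵢ−μ)² = (-0.06)² + (-0.41)² + (-0.32)² + (0.36)² + (0.36)² + (0.68)² + (-0.37)² + (-0.22)² + (-0.72)² + (-0.39)² = 1.8515.
Posterior: Inv-Gamma(5.5 + 10/2, 8.3 + 1.8515/2) = Inv-Gamma(10.50, 9.22575).
E[σ²|data] = β/(α−1) = 9.22575/9.50 = 0.9711.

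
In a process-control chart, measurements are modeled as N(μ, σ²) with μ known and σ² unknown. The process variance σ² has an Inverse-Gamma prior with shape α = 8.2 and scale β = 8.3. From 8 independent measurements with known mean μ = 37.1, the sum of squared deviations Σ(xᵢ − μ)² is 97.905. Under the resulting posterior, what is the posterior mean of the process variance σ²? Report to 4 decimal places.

5.1118

With known mean μ and an Inverse-Gamma(α, β) prior on σ², the Normal likelihood is conjugate: posterior is Inv-Gamma(α + n/2, β + Σ(xᵢ−μ)²/2).
Posterior: Inv-Gamma(8.2 + 8/2, 8.3 + 97.905/2) = Inv-Gamma(12.20, 57.2525).
E[σ²|data] = β/(α−1) = 57.2525/11.20 = 5.1118.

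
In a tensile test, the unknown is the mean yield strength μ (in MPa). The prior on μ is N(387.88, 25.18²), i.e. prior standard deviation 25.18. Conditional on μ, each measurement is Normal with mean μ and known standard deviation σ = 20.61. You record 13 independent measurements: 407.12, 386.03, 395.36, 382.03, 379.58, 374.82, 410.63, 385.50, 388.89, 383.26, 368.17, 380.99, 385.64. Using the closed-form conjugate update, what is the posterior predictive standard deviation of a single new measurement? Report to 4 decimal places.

21.3505

For Normal data with known variance σ², a Normal(μ₀, σ₀²) prior on μ is conjugate. Posterior precision = 1/σ₀² + n/σ²; posterior mean is the precision-weighted average of μ₀ and x̄.
σ₀² = 25.18² = 634.0324, σ² = 20.61² = 424.7721; σ² + n·σ₀² = 424.7721 + 13·634.0324 = 8667.1933.
Posterior precision = 1/σ₀² + n/σ² = 1/634.0324 + 13/424.7721 = (σ² + n·σ₀²)/(σ₀²σ²) = 8667.1933/(634.0324·424.7721); posterior variance σₙ² = σ₀²σ²/(σ² + n·σ₀²) = 634.0324·424.7721/8667.1933 = 31.073413.
Predictive variance for one new observation = σₙ² + σ² = 634.0324·424.7721/8667.1933 + 424.7721 = σ²·(σ₀² + 8667.1933)/8667.1933 = 424.7721·9301.2257/8667.1933 = 455.845513; SD = √(424.7721·9301.2257/8667.1933) = 21.3505.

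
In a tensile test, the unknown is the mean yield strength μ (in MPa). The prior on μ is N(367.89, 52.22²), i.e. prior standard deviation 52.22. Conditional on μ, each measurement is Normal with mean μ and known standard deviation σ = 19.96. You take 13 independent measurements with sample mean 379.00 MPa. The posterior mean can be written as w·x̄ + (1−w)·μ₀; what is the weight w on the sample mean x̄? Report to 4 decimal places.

For Normal data with known variance σ², a Normal(μ₀, σ₀²) prior on μ is conjugate. Posterior precision = 1/σ₀² + n/σ²; posterior mean is the precision-weighted average of μ₀ and x̄.
σ₀² = 52.22² = 2726.9284, σ² = 19.96² = 398.4016. Prior precision 1/σ₀² = 1/2726.9284; data precision n/σ² = 13/398.4016.
w = (n/σ²)/(1/σ₀² + n/σ²) = n·σ₀²/(σ² + n·σ₀²) = 13·2726.9284/(398.4016 + 13·2726.9284) = 35450.0692/35848.4708 = 0.9889.

0.9889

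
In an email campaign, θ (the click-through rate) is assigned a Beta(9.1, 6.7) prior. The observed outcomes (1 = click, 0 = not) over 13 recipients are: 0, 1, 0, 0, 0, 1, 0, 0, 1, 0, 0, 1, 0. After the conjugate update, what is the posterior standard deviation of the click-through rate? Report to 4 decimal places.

0.0912

The Beta prior is conjugate to a Binomial/Bernoulli likelihood; the update adds successes to α and failures to β.
Posterior: Beta(α+k, β+n−k) = Beta(9.1+4, 6.7+9) = Beta(13.1, 15.7).
Var = αβ/((α+β)²(α+β+1)) = 13.1·15.7/(28.8²·29.8) = 0.00832089; SD = √0.00832089 = 0.0912.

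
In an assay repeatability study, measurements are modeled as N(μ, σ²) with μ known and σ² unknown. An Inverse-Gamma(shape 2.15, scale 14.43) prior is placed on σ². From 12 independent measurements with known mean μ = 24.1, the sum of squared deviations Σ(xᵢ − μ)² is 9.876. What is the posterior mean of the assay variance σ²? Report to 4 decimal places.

2.7088

With known mean μ and an Inverse-Gamma(α, β) prior on σ², the Normal likelihood is conjugate: posterior is Inv-Gamma(α + n/2, β + Σ(xᵢ−μ)²/2).
Posterior: Inv-Gamma(2.15 + 12/2, 14.43 + 9.876/2) = Inv-Gamma(8.15, 19.3680).
E[σ²|data] = β/(α−1) = 19.3680/7.15 = 2.7088.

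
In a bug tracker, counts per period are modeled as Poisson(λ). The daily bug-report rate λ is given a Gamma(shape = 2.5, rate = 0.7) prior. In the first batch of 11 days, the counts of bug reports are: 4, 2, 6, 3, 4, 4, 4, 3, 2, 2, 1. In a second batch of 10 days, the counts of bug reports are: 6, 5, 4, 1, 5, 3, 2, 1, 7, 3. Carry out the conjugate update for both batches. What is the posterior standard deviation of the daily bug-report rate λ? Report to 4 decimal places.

With a Gamma(shape α, rate β) prior, the Poisson likelihood is conjugate: the posterior is Gamma(α + ΣXᵢ, β + n).
Batch 1: sum of counts S = 35 over n = 11 days.
After batch 1: Gamma(α+S, β+n) = Gamma(2.5+35, 0.7+11) = Gamma(37.5, 11.7).
Batch 2: sum of counts S = 37 over n = 10 days.
After batch 2: Gamma(α+S, β+n) = Gamma(37.5+37, 11.7+10) = Gamma(74.5, 21.7).
SD = √α/β = √74.5/21.7 = 0.3978.

0.3978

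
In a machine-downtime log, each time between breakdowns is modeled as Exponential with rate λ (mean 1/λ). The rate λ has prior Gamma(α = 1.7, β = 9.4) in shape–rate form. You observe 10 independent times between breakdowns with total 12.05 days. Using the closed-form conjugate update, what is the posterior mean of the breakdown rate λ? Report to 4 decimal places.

0.5455

With a Gamma(shape α, rate β) prior on the exponential rate λ, the posterior after n observations with total T = Σxᵢ is Gamma(α+n, β+T).
Posterior: Gamma(1.7+10, 9.4+12.05) = Gamma(11.7, 21.45).
Posterior mean of λ = α/β = 11.7/21.45 = 0.5455.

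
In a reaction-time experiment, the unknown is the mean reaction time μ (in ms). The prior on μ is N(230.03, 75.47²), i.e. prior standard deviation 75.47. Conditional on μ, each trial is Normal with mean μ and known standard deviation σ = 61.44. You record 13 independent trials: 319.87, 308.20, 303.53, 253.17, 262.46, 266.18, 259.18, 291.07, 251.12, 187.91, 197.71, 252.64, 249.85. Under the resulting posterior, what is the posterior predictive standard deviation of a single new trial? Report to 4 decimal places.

63.6487

For Normal data with known variance σ², a Normal(μ₀, σ₀²) prior on μ is conjugate. Posterior precision = 1/σ₀² + n/σ²; posterior mean is the precision-weighted average of μ₀ and x̄.
σ₀² = 75.47² = 5695.7209, σ² = 61.44² = 3774.8736; σ² + n·σ₀² = 3774.8736 + 13·5695.7209 = 77819.2453.
Posterior precision = 1/σ₀² + n/σ² = 1/5695.7209 + 13/3774.8736 = (σ² + n·σ₀²)/(σ₀²σ²) = 77819.2453/(5695.7209·3774.8736); posterior variance σₙ² = σ₀²σ²/(σ² + n·σ₀²) = 5695.7209·3774.8736/77819.2453 = 276.289321.
Predictive variance for one new observation = σₙ² + σ² = 5695.7209·3774.8736/77819.2453 + 3774.8736 = σ²·(σ₀² + 77819.2453)/77819.2453 = 3774.8736·83514.9662/77819.2453 = 4051.162921; SD = √(3774.8736·83514.9662/77819.2453) = 63.6487.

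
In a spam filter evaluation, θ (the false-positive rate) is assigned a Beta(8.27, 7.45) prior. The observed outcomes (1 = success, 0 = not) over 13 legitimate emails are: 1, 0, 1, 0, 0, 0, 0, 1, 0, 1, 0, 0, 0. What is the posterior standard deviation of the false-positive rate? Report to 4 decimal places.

The Beta prior is conjugate to a Binomial/Bernoulli likelihood; the update adds successes to α and failures to β.
Posterior: Beta(α+k, β+n−k) = Beta(8.27+4, 7.45+9) = Beta(12.27, 16.45).
Var = αβ/((α+β)²(α+β+1)) = 12.27·16.45/(28.72²·29.72) = 0.00823366; SD = √0.00823366 = 0.0907.

0.0907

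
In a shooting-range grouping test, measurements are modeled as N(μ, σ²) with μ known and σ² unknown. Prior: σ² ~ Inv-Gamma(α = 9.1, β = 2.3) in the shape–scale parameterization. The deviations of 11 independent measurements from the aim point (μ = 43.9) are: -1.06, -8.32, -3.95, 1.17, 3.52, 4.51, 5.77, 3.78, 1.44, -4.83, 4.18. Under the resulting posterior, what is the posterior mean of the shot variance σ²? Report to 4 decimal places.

7.9082

With known mean μ and an Inverse-Gamma(α, β) prior on σ², the Normal likelihood is conjugate: posterior is Inv-Gamma(α + n/2, β + Σ(xᵢ−μ)²/2).
Σ(xᵢ−μ)² = (-1.06)² + (-8.32)² + (-3.95)² + (1.17)² + (3.52)² + (4.51)² + (5.77)² + (3.78)² + (1.44)² + (-4.83)² + (4.18)² = 210.5041.
Posterior: Inv-Gamma(9.1 + 11/2, 2.3 + 210.5041/2) = Inv-Gamma(14.60, 107.55205).
E[σ²|data] = β/(α−1) = 107.55205/13.60 = 7.9082.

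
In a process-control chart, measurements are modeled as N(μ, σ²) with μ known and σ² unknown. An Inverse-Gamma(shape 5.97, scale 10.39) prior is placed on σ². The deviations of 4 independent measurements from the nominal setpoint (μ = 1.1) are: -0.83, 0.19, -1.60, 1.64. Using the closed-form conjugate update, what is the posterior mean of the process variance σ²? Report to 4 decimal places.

With known mean μ and an Inverse-Gamma(α, β) prior on σ², the Normal likelihood is conjugate: posterior is Inv-Gamma(α + n/2, β + Σ(xᵢ−μ)²/2).
Σ(xᵢ−μ)² = (-0.83)² + (0.19)² + (-1.60)² + (1.64)² = 5.9746.
Posterior: Inv-Gamma(5.97 + 4/2, 10.39 + 5.9746/2) = Inv-Gamma(7.97, 13.37730).
E[σ²|data] = β/(α−1) = 13.37730/6.97 = 1.9193.

1.9193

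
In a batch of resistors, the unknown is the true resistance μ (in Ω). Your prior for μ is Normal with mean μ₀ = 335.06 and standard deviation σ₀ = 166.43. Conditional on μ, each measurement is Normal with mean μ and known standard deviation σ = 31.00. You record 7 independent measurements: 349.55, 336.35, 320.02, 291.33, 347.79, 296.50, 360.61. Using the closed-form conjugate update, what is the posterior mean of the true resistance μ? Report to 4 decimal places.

328.9091

For Normal data with known variance σ², a Normal(μ₀, σ₀²) prior on μ is conjugate. Posterior precision = 1/σ₀² + n/σ²; posterior mean is the precision-weighted average of μ₀ and x̄.
Σxᵢ = 349.55 + 336.35 + 320.02 + 291.33 + 347.79 + 296.50 + 360.61 = 2302.15, so n·x̄ = 2302.15.
σ₀² = 166.43² = 27698.9449, σ² = 31.00² = 961; σ² + n·σ₀² = 961 + 7·27698.9449 = 194853.6143.
Posterior mean = (μ₀/σ₀² + n·x̄/σ²)/(1/σ₀² + n/σ²) = (σ²·μ₀ + σ₀²·n·x̄)/(σ² + n·σ₀²) = (961·335.06 + 27698.9449·2302.15)/194853.6143 = 64089118.661535/194853.6143 = 328.9091.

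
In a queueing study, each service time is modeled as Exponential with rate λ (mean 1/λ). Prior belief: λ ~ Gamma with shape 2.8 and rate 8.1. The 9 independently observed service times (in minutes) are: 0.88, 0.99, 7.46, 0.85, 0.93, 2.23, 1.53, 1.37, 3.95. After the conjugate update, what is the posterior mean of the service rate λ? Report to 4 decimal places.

0.4171

With a Gamma(shape α, rate β) prior on the exponential rate λ, the posterior after n observations with total T = Σxᵢ is Gamma(α+n, β+T).
Sum of observations T = 20.19 minutes; n = 9.
Posterior: Gamma(2.8+9, 8.1+20.19) = Gamma(11.8, 28.29).
Posterior mean of λ = α/β = 11.8/28.29 = 0.4171.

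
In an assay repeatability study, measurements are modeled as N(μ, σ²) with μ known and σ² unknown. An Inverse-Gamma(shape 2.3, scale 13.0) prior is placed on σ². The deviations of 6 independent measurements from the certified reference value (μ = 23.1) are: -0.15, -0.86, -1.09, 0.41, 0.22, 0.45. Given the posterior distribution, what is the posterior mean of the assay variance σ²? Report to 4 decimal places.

3.2987

With known mean μ and an Inverse-Gamma(α, β) prior on σ², the Normal likelihood is conjugate: posterior is Inv-Gamma(α + n/2, β + Σ(xᵢ−μ)²/2).
Σ(xᵢ−μ)² = (-0.15)² + (-0.86)² + (-1.09)² + (0.41)² + (0.22)² + (0.45)² = 2.3692.
Posterior: Inv-Gamma(2.3 + 6/2, 13.0 + 2.3692/2) = Inv-Gamma(5.30, 14.18460).
E[σ²|data] = β/(α−1) = 14.18460/4.30 = 3.2987.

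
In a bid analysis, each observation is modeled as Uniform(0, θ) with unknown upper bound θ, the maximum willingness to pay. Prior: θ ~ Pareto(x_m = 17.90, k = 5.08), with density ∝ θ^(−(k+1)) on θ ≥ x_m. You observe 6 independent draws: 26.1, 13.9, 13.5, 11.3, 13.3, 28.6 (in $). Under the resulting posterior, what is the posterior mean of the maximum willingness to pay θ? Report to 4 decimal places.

31.4373

A Pareto(scale x_m, shape k) prior on the upper bound θ of Uniform(0, θ) is conjugate: posterior is Pareto(max(x_m, max xᵢ), k + n).
Sample maximum = 28.6; prior scale x_m = 17.90 → posterior scale = max = 28.60.
Posterior shape = 5.08 + 6 = 11.08.
E[θ|data] = k·x_m/(k−1) = 11.08·28.60/10.08 = 31.4373.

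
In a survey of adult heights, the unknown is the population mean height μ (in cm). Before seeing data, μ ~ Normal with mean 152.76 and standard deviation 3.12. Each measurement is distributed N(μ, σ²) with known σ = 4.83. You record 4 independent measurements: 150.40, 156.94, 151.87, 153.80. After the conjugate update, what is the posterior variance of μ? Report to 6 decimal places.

For Normal data with known variance σ², a Normal(μ₀, σ₀²) prior on μ is conjugate. Posterior precision = 1/σ₀² + n/σ²; posterior mean is the precision-weighted average of μ₀ and x̄.
σ₀² = 3.12² = 9.7344, σ² = 4.83² = 23.3289; σ² + n·σ₀² = 23.3289 + 4·9.7344 = 62.2665.
Posterior precision = 1/σ₀² + n/σ² = 1/9.7344 + 4/23.3289 = (σ² + n·σ₀²)/(σ₀²σ²) = 62.2665/(9.7344·23.3289); posterior variance σₙ² = σ₀²σ²/(σ² + n·σ₀²) = 9.7344·23.3289/62.2665 = 3.647111.

3.647111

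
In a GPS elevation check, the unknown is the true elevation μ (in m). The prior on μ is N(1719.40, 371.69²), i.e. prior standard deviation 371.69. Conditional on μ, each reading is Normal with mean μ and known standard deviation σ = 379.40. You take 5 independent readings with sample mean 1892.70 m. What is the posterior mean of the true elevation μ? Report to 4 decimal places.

1862.8148

For Normal data with known variance σ², a Normal(μ₀, σ₀²) prior on μ is conjugate. Posterior precision = 1/σ₀² + n/σ²; posterior mean is the precision-weighted average of μ₀ and x̄.
n·x̄ = 5·1892.70 = 9463.5.
σ₀² = 371.69² = 138153.4561, σ² = 379.40² = 143944.36; σ² + n·σ₀² = 143944.36 + 5·138153.4561 = 834711.6405.
Posterior mean = (μ₀/σ₀² + n·x̄/σ²)/(1/σ₀² + n/σ²) = (σ²·μ₀ + σ₀²·n·x̄)/(σ² + n·σ₀²) = (143944.36·1719.40 + 138153.4561·9463.5)/834711.6405 = 1554913164.38635/834711.6405 = 1862.8148.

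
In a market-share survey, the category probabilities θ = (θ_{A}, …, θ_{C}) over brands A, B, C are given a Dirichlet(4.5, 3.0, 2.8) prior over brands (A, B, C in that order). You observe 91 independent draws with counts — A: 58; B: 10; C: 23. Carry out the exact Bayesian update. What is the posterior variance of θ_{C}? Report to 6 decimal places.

0.001856

The Dirichlet prior is conjugate to the Multinomial likelihood: each posterior αⱼ = prior αⱼ + observed count nⱼ.
Posterior concentration: (62.5, 13.0, 25.8), total = 101.3.
Var[θ_j] = α_j(Σα−α_j)/((Σα)²(Σα+1)) = 25.8·75.5/(101.3²·102.3) = 0.001856.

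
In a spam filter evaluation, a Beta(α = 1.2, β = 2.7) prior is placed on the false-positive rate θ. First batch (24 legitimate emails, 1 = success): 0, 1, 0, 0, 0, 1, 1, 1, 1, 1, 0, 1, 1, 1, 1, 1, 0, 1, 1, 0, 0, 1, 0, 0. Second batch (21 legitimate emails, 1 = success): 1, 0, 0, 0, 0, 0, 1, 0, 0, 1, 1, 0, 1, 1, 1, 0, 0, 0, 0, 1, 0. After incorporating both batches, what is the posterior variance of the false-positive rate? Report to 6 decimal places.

The Beta prior is conjugate to a Binomial/Bernoulli likelihood; the update adds successes to α and failures to β.
After batch 1: Beta(1.2+14, 2.7+10) = Beta(15.2, 12.7).
After batch 2: Beta(15.2+8, 12.7+13) = Beta(23.2, 25.7).
Var = αβ/((α+β)²(α+β+1)) = 23.2·25.7/(48.9²·49.9) = 0.004997.

0.004997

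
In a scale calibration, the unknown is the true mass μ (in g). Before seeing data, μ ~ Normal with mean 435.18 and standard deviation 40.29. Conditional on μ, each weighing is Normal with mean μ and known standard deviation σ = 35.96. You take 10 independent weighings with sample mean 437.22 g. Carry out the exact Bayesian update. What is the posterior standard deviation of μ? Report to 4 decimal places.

10.9440

For Normal data with known variance σ², a Normal(μ₀, σ₀²) prior on μ is conjugate. Posterior precision = 1/σ₀² + n/σ²; posterior mean is the precision-weighted average of μ₀ and x̄.
σ₀² = 40.29² = 1623.2841, σ² = 35.96² = 1293.1216; σ² + n·σ₀² = 1293.1216 + 10·1623.2841 = 17525.9626.
Posterior precision = 1/σ₀² + n/σ² = 1/1623.2841 + 10/1293.1216 = (σ² + n·σ₀²)/(σ₀²σ²) = 17525.9626/(1623.2841·1293.1216); posterior variance σₙ² = σ₀²σ²/(σ² + n·σ₀²) = 1623.2841·1293.1216/17525.9626 = 119.771095.
Posterior SD = √σₙ² = √(1623.2841·1293.1216/17525.9626) = 10.9440.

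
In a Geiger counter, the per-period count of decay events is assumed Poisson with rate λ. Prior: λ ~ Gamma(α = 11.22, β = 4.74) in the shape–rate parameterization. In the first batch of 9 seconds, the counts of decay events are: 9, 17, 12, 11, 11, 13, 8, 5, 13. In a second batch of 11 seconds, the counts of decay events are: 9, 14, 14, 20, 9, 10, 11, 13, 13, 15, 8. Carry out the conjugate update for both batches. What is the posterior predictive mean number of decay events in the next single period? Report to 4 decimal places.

With a Gamma(shape α, rate β) prior, the Poisson likelihood is conjugate: the posterior is Gamma(α + ΣXᵢ, β + n).
Batch 1: sum of counts S = 99 over n = 9 seconds.
After batch 1: Gamma(α+S, β+n) = Gamma(11.22+99, 4.74+9) = Gamma(110.22, 13.74).
Batch 2: sum of counts S = 136 over n = 11 seconds.
After batch 2: Gamma(α+S, β+n) = Gamma(110.22+136, 13.74+11) = Gamma(246.22, 24.74).
The predictive distribution for one future period is NegBinom with mean α/β = 9.9523.

9.9523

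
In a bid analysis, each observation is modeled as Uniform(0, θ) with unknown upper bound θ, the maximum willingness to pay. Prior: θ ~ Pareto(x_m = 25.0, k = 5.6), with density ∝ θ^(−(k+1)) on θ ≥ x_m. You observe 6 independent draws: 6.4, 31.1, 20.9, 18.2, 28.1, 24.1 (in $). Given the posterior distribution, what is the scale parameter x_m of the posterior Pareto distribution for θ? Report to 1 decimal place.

A Pareto(scale x_m, shape k) prior on the upper bound θ of Uniform(0, θ) is conjugate: posterior is Pareto(max(x_m, max xᵢ), k + n).
Sample maximum = 31.1; prior scale x_m = 25.0 → posterior scale = max = 31.1.
Posterior shape = 5.6 + 6 = 11.6.
Posterior scale x_m = 31.1.

31.1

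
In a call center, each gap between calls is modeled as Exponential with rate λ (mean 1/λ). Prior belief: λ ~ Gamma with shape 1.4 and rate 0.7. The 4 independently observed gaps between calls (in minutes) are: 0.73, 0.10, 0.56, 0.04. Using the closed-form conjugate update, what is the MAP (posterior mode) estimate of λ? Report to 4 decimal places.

With a Gamma(shape α, rate β) prior on the exponential rate λ, the posterior after n observations with total T = Σxᵢ is Gamma(α+n, β+T).
Sum of observations T = 1.43 minutes; n = 4.
Posterior: Gamma(1.4+4, 0.7+1.43) = Gamma(5.4, 2.13).
Mode = (α−1)/β = 2.0657.

2.0657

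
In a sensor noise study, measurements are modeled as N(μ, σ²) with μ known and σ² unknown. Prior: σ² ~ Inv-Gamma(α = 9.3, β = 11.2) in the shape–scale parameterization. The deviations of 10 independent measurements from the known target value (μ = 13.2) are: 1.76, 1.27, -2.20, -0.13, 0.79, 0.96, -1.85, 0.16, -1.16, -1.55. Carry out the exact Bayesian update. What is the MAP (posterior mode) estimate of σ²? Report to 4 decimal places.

1.3304

With known mean μ and an Inverse-Gamma(α, β) prior on σ², the Normal likelihood is conjugate: posterior is Inv-Gamma(α + n/2, β + Σ(xᵢ−μ)²/2).
Σ(xᵢ−μ)² = (1.76)² + (1.27)² + (-2.20)² + (-0.13)² + (0.79)² + (0.96)² + (-1.85)² + (0.16)² + (-1.16)² + (-1.55)² = 18.3093.
Posterior: Inv-Gamma(9.3 + 10/2, 11.2 + 18.3093/2) = Inv-Gamma(14.30, 20.35465).
Mode = β/(α+1) = 20.35465/15.30 = 1.3304.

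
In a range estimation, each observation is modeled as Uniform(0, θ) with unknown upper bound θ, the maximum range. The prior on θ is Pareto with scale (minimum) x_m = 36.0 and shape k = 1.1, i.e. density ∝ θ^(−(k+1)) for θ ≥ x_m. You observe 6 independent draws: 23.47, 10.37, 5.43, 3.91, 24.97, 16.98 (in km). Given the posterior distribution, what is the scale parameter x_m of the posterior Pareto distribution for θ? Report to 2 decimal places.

36.00

A Pareto(scale x_m, shape k) prior on the upper bound θ of Uniform(0, θ) is conjugate: posterior is Pareto(max(x_m, max xᵢ), k + n).
Sample maximum = 24.97; prior scale x_m = 36.0 → posterior scale = max = 36.00.
Posterior shape = 1.1 + 6 = 7.1.
Posterior scale x_m = 36.00.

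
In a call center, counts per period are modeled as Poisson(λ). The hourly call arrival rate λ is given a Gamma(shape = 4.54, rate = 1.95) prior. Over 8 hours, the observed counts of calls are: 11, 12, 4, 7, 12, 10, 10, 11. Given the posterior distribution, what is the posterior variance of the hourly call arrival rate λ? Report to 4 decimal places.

With a Gamma(shape α, rate β) prior, the Poisson likelihood is conjugate: the posterior is Gamma(α + ΣXᵢ, β + n).
Sum of counts S = 77 over n = 8 hours.
Posterior: Gamma(α+S, β+n) = Gamma(4.54+77, 1.95+8) = Gamma(81.54, 9.95).
Var = α/β² = 81.54/9.95² = 0.8236.

0.8236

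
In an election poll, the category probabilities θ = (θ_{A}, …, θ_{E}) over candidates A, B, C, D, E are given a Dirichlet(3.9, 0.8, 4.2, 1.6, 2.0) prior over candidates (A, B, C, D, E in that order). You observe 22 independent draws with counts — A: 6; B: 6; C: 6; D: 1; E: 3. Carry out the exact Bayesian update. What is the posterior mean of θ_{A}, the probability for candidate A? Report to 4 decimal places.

0.2870

The Dirichlet prior is conjugate to the Multinomial likelihood: each posterior αⱼ = prior αⱼ + observed count nⱼ.
Posterior concentration: (9.9, 6.8, 10.2, 2.6, 5.0), total = 34.5.
E[θ_{A}|data] = α_{A}/Σα = 9.9/34.5 = 0.2870.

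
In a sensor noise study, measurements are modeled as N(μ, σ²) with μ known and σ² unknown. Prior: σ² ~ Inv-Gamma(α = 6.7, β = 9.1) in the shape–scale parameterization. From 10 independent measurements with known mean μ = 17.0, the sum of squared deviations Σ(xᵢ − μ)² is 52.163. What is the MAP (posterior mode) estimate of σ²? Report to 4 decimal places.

With known mean μ and an Inverse-Gamma(α, β) prior on σ², the Normal likelihood is conjugate: posterior is Inv-Gamma(α + n/2, β + Σ(xᵢ−μ)²/2).
Posterior: Inv-Gamma(6.7 + 10/2, 9.1 + 52.163/2) = Inv-Gamma(11.70, 35.1815).
Mode = β/(α+1) = 35.1815/12.70 = 2.7702.

2.7702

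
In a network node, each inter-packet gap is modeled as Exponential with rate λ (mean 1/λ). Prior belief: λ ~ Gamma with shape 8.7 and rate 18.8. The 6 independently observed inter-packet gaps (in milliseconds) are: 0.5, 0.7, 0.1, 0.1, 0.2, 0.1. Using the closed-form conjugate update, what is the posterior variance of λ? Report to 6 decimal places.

With a Gamma(shape α, rate β) prior on the exponential rate λ, the posterior after n observations with total T = Σxᵢ is Gamma(α+n, β+T).
Sum of observations T = 1.7 milliseconds; n = 6.
Posterior: Gamma(8.7+6, 18.8+1.7) = Gamma(14.7, 20.5).
Var = α/β² = 0.034979.

0.034979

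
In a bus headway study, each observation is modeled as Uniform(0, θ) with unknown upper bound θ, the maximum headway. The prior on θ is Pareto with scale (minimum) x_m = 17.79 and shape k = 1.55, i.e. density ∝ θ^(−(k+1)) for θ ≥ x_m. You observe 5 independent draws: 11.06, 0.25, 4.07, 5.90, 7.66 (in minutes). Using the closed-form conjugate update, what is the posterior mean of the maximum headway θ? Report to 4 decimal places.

A Pareto(scale x_m, shape k) prior on the upper bound θ of Uniform(0, θ) is conjugate: posterior is Pareto(max(x_m, max xᵢ), k + n).
Sample maximum = 11.06; prior scale x_m = 17.79 → posterior scale = max = 17.79.
Posterior shape = 1.55 + 5 = 6.55.
E[θ|data] = k·x_m/(k−1) = 6.55·17.79/5.55 = 20.9954.

20.9954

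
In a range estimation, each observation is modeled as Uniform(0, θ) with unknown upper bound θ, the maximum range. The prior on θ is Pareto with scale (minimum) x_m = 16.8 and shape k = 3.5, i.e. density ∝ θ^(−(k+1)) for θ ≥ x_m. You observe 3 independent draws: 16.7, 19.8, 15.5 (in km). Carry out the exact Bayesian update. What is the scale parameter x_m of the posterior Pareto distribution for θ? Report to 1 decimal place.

A Pareto(scale x_m, shape k) prior on the upper bound θ of Uniform(0, θ) is conjugate: posterior is Pareto(max(x_m, max xᵢ), k + n).
Sample maximum = 19.8; prior scale x_m = 16.8 → posterior scale = max = 19.8.
Posterior shape = 3.5 + 3 = 6.5.
Posterior scale x_m = 19.8.

19.8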